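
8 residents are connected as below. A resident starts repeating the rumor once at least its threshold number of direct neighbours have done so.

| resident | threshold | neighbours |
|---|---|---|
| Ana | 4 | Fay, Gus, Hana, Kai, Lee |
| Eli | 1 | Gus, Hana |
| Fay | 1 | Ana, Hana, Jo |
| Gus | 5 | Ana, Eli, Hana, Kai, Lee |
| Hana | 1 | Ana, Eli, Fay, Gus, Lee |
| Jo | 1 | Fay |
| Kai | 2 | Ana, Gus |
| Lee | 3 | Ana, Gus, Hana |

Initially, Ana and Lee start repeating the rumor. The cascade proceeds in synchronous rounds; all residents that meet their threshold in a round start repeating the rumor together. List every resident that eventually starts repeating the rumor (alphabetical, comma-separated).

Ana, Eli, Fay, Hana, Jo, Lee

Round 1 — Ana, Lee start repeating the rumor (initial).
Round 2 — checking thresholds:
  Fay: 1 of 3 neighbours ≥ 1, starts repeating the rumor.
  Gus: 2 of 5 neighbours < 5, below threshold.
  Hana: 2 of 5 neighbours ≥ 1, starts repeating the rumor.
  Kai: 1 of 2 neighbours < 2, below threshold.
Round 3 — checking thresholds:
  Eli: 1 of 2 neighbours ≥ 1, starts repeating the rumor.
  Gus: 3 of 5 neighbours < 5, below threshold.
  Jo: 1 of 1 neighbours ≥ 1, starts repeating the rumor.
  Kai: 1 of 2 neighbours < 2, below threshold.
Round 4 — no new spreads; cascade stops.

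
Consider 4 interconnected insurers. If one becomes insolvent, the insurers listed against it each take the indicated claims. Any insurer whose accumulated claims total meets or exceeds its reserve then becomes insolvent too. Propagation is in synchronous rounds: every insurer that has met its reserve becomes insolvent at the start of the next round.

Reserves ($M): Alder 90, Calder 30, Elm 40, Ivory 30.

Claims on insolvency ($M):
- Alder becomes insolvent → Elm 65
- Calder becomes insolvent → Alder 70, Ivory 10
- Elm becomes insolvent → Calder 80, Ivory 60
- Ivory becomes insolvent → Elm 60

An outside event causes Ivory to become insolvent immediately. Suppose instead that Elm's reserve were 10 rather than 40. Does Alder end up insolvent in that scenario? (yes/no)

no

With Elm's reserve at 10:
Round 1 — Ivory becomes insolvent (initial).
  Elm: +60 → 60 ≥ 10
Round 2 — Elm becomes insolvent.
  Calder: +80 → 80 ≥ 30
Round 3 — Calder becomes insolvent.
  Alder: +70 → 70 < 90
No further insolvencies.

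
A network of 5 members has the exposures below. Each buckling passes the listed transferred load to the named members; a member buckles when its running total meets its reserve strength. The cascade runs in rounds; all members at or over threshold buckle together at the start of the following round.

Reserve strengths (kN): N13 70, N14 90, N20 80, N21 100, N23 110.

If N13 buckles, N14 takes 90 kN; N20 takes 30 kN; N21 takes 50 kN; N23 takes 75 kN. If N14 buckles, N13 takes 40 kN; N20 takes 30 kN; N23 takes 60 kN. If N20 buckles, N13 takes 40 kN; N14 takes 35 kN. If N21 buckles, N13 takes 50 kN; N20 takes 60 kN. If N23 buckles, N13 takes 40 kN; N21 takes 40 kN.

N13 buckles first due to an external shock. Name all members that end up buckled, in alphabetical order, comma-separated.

N13, N14, N23

Round 1 — N13 buckles (initial).
  N14: +90 → 90 ≥ 90
  N20: +30 → 30 < 80
  N21: +50 → 50 < 100
  N23: +75 → 75 < 110
Round 2 — N14 buckles.
  N20: +30 → 60 < 80
  N23: +60 → 135 ≥ 110
Round 3 — N23 buckles.
  N21: +40 → 90 < 100
No further bucklings.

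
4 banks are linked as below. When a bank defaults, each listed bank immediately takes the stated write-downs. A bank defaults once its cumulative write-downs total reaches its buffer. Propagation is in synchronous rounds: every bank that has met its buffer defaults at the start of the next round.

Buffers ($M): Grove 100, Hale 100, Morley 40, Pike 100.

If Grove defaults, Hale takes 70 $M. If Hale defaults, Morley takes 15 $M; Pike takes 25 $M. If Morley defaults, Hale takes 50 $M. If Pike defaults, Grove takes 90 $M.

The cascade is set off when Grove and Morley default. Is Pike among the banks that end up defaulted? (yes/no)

no

Round 1 — Grove, Morley default (initial).
  Hale: +70+50 → 120 ≥ 100
Round 2 — Hale defaults.
  Pike: +25 → 25 < 100
No further defaults.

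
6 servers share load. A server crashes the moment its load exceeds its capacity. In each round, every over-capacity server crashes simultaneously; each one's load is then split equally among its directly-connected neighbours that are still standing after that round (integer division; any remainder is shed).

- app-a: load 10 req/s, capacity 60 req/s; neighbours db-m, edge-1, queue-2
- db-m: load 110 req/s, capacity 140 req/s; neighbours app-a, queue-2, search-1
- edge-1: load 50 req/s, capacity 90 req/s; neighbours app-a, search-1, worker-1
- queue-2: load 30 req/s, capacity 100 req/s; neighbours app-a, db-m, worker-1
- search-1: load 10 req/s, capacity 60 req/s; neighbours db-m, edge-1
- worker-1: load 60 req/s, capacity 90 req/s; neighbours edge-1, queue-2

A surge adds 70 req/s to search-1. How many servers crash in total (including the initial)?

6

Round 1 — search-1 at 80 > 60. search-1 crashes.
  search-1 sheds 80 req/s to db-m, edge-1: 40 each.
    db-m: 110+40 = 150 > 140
    edge-1: 50+40 = 90 ≤ 90
Round 2 — db-m crashes.
  db-m sheds 150 req/s to app-a, queue-2: 75 each.
    app-a: 10+75 = 85 > 60
    queue-2: 30+75 = 105 > 100
Round 3 — app-a, queue-2 crash.
  app-a sheds 85 req/s to edge-1: 85 each.
    edge-1: 90+85 = 175 > 90
  queue-2 sheds 105 req/s to worker-1: 105 each.
    worker-1: 60+105 = 165 > 90
Round 4 — edge-1, worker-1 crash.
  edge-1 sheds 175 req/s: no online neighbours, lost.
  worker-1 sheds 165 req/s: no online neighbours, lost.
No further crashes.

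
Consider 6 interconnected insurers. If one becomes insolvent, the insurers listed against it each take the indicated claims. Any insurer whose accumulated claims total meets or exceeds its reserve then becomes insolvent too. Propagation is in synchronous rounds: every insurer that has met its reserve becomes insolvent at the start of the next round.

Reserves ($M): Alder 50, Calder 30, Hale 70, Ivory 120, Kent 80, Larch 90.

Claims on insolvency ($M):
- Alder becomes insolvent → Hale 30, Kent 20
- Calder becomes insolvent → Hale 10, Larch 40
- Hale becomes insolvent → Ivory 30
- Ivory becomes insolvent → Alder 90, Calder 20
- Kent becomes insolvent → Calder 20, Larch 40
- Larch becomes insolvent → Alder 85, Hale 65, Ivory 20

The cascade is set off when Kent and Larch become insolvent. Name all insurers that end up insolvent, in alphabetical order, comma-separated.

Round 1 — Kent, Larch become insolvent (initial).
  Alder: +85 → 85 ≥ 50
  Calder: +20 → 20 < 30
  Hale: +65 → 65 < 70
  Ivory: +20 → 20 < 120
Round 2 — Alder becomes insolvent.
  Hale: +30 → 95 ≥ 70
Round 3 — Hale becomes insolvent.
  Ivory: +30 → 50 < 120
No further insolvencies.

Alder, Hale, Kent, Larch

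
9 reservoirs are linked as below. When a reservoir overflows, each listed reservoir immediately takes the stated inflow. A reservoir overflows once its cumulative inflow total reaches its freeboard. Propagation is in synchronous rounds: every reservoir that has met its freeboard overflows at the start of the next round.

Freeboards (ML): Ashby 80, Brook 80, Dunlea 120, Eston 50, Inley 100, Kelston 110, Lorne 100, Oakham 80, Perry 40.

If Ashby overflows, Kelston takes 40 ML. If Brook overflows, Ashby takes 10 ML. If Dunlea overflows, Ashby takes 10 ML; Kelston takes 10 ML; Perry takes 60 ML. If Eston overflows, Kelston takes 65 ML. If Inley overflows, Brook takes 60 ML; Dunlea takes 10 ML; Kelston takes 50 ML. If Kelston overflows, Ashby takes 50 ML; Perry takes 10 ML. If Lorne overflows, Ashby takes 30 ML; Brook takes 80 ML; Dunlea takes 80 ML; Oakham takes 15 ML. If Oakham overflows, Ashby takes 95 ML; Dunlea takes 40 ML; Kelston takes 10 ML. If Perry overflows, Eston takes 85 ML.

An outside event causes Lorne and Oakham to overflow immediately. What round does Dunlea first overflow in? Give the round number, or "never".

2

Round 1 — Lorne, Oakham overflow (initial).
  Ashby: +30+95 → 125 ≥ 80
  Brook: +80 → 80 ≥ 80
  Dunlea: +80+40 → 120 ≥ 120
  Kelston: +10 → 10 < 110
Round 2 — Ashby, Brook, Dunlea overflow.
  Kelston: +40+10 → 60 < 110
  Perry: +60 → 60 ≥ 40
Round 3 — Perry overflows.
  Eston: +85 → 85 ≥ 50
Round 4 — Eston overflows.
  Kelston: +65 → 125 ≥ 110
Round 5 — Kelston overflows.
No further overflows.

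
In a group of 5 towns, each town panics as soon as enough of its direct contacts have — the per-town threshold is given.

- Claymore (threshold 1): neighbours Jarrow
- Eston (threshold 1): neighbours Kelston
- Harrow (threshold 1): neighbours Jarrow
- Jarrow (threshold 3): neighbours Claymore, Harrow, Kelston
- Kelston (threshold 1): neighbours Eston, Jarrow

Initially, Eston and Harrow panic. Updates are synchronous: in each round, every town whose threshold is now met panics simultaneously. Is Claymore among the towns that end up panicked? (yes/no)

Round 1 — Eston, Harrow panic (initial).
Round 2 — checking thresholds:
  Jarrow: 1 of 3 neighbours < 3, below threshold.
  Kelston: 1 of 2 neighbours ≥ 1, panics.
Round 3 — no new panics; cascade stops.

no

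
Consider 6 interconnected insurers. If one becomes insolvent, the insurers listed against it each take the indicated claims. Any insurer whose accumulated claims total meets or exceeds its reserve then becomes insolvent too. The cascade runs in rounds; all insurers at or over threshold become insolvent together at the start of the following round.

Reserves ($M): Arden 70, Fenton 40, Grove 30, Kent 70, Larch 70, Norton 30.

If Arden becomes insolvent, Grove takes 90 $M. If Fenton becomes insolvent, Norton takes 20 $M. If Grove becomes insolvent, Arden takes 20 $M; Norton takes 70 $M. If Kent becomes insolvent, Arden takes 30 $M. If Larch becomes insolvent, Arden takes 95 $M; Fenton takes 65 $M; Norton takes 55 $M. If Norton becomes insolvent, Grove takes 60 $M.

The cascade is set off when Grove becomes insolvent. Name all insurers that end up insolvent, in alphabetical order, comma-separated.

Grove, Norton

Round 1 — Grove becomes insolvent (initial).
  Arden: +20 → 20 < 70
  Norton: +70 → 70 ≥ 30
Round 2 — Norton becomes insolvent.
No further insolvencies.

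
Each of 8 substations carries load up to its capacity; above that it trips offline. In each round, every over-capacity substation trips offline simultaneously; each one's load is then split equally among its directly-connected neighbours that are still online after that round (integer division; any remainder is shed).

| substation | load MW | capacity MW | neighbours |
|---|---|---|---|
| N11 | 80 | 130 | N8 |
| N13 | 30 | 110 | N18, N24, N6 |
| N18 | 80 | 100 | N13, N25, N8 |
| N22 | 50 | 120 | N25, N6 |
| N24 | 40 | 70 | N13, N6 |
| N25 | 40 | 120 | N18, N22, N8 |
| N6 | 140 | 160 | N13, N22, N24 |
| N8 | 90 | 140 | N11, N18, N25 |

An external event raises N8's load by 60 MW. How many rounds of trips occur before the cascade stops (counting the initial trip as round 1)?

Round 1 — N8 at 150 > 140. N8 trips offline.
  N8 sheds 150 MW to N11, N18, N25: 50 each.
    N11: 80+50 = 130 ≤ 130
    N18: 80+50 = 130 > 100
    N25: 40+50 = 90 ≤ 120
Round 2 — N18 trips offline.
  N18 sheds 130 MW to N13, N25: 65 each.
    N13: 30+65 = 95 ≤ 110
    N25: 90+65 = 155 > 120
Round 3 — N25 trips offline.
  N25 sheds 155 MW to N22: 155 each.
    N22: 50+155 = 205 > 120
Round 4 — N22 trips offline.
  N22 sheds 205 MW to N6: 205 each.
    N6: 140+205 = 345 > 160
Round 5 — N6 trips offline.
  N6 sheds 345 MW to N13, N24: 172 each (1 lost).
    N13: 95+172 = 267 > 110
    N24: 40+172 = 212 > 70
Round 6 — N13, N24 trip offline.
  N13 sheds 267 MW: no online neighbours, lost.
  N24 sheds 212 MW: no online neighbours, lost.
No further trips.

6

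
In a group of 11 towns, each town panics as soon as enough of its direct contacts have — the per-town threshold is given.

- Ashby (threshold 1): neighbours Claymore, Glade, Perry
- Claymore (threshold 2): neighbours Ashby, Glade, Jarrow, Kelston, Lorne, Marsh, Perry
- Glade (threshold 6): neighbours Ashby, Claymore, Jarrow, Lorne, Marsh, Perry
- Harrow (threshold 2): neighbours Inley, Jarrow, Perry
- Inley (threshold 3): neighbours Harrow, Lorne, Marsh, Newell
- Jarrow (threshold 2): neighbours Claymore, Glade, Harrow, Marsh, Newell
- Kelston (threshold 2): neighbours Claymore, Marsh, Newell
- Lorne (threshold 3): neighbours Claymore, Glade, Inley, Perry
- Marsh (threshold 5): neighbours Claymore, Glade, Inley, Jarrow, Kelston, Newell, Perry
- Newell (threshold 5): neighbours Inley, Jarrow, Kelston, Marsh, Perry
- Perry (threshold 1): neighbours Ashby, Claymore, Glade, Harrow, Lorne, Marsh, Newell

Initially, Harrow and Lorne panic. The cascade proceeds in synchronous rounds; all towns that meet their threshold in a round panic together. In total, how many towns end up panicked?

6

Round 1 — Harrow, Lorne panic (initial).
Round 2 — checking thresholds:
  Claymore: 1 of 7 neighbours < 2, below threshold.
  Glade: 1 of 6 neighbours < 6, below threshold.
  Inley: 2 of 4 neighbours < 3, below threshold.
  Jarrow: 1 of 5 neighbours < 2, below threshold.
  Perry: 2 of 7 neighbours ≥ 1, panics.
Round 3 — checking thresholds:
  Ashby: 1 of 3 neighbours ≥ 1, panics.
  Claymore: 2 of 7 neighbours ≥ 2, panics.
  Glade: 2 of 6 neighbours < 6, below threshold.
  Inley: 2 of 4 neighbours < 3, below threshold.
  Jarrow: 1 of 5 neighbours < 2, below threshold.
  Marsh: 1 of 7 neighbours < 5, below threshold.
  Newell: 1 of 5 neighbours < 5, below threshold.
Round 4 — checking thresholds:
  Glade: 4 of 6 neighbours < 6, below threshold.
  Inley: 2 of 4 neighbours < 3, below threshold.
  Jarrow: 2 of 5 neighbours ≥ 2, panics.
  Kelston: 1 of 3 neighbours < 2, below threshold.
  Marsh: 2 of 7 neighbours < 5, below threshold.
  Newell: 1 of 5 neighbours < 5, below threshold.
Round 5 — no new panics; cascade stops.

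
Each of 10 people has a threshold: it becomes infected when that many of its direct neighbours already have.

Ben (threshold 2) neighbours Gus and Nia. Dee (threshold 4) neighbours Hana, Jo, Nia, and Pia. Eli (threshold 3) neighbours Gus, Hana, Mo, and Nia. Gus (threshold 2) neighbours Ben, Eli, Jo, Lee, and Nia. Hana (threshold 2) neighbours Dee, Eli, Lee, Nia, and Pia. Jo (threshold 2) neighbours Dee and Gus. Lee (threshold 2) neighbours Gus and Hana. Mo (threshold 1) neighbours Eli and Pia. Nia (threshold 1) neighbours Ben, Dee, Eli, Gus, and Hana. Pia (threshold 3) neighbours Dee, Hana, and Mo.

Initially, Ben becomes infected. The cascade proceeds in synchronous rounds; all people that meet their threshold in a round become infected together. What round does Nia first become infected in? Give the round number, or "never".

2

Round 1 — Ben becomes infected (initial).
Round 2 — checking thresholds:
  Gus: 1 of 5 neighbours < 2, not yet.
  Nia: 1 of 5 neighbours ≥ 1, becomes infected.
Round 3 — checking thresholds:
  Dee: 1 of 4 neighbours < 4, not yet.
  Eli: 1 of 4 neighbours < 3, not yet.
  Gus: 2 of 5 neighbours ≥ 2, becomes infected.
  Hana: 1 of 5 neighbours < 2, not yet.
Round 4 — no new infections; cascade stops.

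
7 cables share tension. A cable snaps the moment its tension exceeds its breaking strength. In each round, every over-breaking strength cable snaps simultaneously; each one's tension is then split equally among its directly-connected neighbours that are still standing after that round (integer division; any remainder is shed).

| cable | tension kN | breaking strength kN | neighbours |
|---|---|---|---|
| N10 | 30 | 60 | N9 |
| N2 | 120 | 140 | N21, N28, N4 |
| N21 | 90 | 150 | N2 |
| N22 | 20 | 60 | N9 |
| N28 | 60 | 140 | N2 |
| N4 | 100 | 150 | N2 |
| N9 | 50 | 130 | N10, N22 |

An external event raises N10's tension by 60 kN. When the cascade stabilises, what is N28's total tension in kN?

Round 1 — N10 at 90 > 60. N10 snaps.
  N10 sheds 90 kN to N9: 90 each.
    N9: 50+90 = 140 > 130
Round 2 — N9 snaps.
  N9 sheds 140 kN to N22: 140 each.
    N22: 20+140 = 160 > 60
Round 3 — N22 snaps.
  N22 sheds 160 kN: no online neighbours, lost.
No further breaks.

60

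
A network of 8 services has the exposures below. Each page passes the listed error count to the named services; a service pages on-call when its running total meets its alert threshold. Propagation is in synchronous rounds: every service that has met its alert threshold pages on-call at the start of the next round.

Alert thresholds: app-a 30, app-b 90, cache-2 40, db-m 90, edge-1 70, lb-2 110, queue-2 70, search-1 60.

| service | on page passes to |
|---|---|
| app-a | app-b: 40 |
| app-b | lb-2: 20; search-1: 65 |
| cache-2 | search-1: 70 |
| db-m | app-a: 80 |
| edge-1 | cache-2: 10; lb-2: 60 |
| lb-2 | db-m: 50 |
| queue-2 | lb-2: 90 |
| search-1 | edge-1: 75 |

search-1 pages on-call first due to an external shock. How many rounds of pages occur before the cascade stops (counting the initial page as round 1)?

Round 1 — search-1 pages on-call (initial).
  edge-1: +75 → 75 ≥ 70
Round 2 — edge-1 pages on-call.
  cache-2: +10 → 10 < 40
  lb-2: +60 → 60 < 110
No further pages.

2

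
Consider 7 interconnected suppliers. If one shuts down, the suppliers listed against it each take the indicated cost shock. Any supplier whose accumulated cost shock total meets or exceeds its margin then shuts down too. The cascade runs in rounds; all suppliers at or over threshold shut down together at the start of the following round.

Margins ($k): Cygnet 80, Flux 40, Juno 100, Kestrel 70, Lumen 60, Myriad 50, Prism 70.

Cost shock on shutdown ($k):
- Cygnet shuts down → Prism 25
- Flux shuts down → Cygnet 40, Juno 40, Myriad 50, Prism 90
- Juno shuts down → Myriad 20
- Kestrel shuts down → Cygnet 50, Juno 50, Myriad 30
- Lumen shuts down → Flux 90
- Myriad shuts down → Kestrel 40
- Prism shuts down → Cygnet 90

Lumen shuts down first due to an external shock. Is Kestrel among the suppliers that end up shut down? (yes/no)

no

Round 1 — Lumen shuts down (initial).
  Flux: +90 → 90 ≥ 40
Round 2 — Flux shuts down.
  Cygnet: +40 → 40 < 80
  Juno: +40 → 40 < 100
  Myriad: +50 → 50 ≥ 50
  Prism: +90 → 90 ≥ 70
Round 3 — Myriad, Prism shut down.
  Cygnet: +90 → 130 ≥ 80
  Kestrel: +40 → 40 < 70
Round 4 — Cygnet shuts down.
No further shutdowns.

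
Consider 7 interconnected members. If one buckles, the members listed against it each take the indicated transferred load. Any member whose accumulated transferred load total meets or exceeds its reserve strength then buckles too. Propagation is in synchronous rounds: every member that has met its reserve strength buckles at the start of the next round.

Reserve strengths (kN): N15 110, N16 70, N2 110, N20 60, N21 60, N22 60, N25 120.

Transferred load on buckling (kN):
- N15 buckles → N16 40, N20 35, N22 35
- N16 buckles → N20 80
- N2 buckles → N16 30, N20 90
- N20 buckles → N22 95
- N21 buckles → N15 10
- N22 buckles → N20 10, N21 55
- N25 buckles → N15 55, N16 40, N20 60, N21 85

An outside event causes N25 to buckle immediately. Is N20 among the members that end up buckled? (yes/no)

yes

Round 1 — N25 buckles (initial).
  N15: +55 → 55 < 110
  N16: +40 → 40 < 70
  N20: +60 → 60 ≥ 60
  N21: +85 → 85 ≥ 60
Round 2 — N20, N21 buckle.
  N15: +10 → 65 < 110
  N22: +95 → 95 ≥ 60
Round 3 — N22 buckles.
No further bucklings.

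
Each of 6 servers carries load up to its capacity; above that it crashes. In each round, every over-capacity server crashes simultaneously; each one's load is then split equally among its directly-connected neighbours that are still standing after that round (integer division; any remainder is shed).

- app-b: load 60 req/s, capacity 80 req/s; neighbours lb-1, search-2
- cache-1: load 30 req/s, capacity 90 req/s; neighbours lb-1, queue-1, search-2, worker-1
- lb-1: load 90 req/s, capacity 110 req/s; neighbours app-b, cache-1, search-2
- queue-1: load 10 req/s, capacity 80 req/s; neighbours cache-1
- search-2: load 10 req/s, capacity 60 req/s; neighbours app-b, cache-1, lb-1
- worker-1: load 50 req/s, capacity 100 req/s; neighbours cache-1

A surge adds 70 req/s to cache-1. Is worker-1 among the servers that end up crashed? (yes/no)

Round 1 — cache-1 at 100 > 90. cache-1 crashes.
  cache-1 sheds 100 req/s to lb-1, queue-1, search-2, worker-1: 25 each.
    lb-1: 90+25 = 115 > 110
    queue-1: 10+25 = 35 ≤ 80
    search-2: 10+25 = 35 ≤ 60
    worker-1: 50+25 = 75 ≤ 100
Round 2 — lb-1 crashes.
  lb-1 sheds 115 req/s to app-b, search-2: 57 each (1 lost).
    app-b: 60+57 = 117 > 80
    search-2: 35+57 = 92 > 60
Round 3 — app-b, search-2 crash.
  app-b sheds 117 req/s: no online neighbours, lost.
  search-2 sheds 92 req/s: no online neighbours, lost.
No further crashes.

no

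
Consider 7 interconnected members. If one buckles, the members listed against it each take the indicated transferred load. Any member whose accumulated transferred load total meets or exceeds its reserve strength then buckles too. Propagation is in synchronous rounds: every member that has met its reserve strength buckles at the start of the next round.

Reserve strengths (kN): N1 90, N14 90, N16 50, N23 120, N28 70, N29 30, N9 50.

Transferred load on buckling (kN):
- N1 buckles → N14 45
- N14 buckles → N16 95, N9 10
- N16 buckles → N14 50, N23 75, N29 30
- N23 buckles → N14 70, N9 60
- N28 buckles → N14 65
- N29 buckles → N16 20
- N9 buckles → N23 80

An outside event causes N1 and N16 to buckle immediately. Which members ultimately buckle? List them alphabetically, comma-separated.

N1, N14, N16, N29

Round 1 — N1, N16 buckle (initial).
  N14: +45+50 → 95 ≥ 90
  N23: +75 → 75 < 120
  N29: +30 → 30 ≥ 30
Round 2 — N14, N29 buckle.
  N9: +10 → 10 < 50
No further bucklings.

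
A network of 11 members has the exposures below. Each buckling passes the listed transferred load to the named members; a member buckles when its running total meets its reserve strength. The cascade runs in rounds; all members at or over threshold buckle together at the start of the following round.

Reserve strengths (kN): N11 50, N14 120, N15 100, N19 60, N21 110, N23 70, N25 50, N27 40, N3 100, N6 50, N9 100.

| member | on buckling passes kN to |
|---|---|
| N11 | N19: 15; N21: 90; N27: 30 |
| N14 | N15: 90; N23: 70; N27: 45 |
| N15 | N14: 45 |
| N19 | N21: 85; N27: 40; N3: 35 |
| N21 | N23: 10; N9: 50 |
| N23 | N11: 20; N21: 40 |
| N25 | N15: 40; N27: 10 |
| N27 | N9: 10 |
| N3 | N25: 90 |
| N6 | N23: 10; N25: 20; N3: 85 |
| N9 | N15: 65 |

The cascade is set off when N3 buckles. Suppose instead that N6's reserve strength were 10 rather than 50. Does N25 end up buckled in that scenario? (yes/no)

yes

With N6's reserve strength at 10:
Round 1 — N3 buckles (initial).
  N25: +90 → 90 ≥ 50
Round 2 — N25 buckles.
  N15: +40 → 40 < 100
  N27: +10 → 10 < 40
No further bucklings.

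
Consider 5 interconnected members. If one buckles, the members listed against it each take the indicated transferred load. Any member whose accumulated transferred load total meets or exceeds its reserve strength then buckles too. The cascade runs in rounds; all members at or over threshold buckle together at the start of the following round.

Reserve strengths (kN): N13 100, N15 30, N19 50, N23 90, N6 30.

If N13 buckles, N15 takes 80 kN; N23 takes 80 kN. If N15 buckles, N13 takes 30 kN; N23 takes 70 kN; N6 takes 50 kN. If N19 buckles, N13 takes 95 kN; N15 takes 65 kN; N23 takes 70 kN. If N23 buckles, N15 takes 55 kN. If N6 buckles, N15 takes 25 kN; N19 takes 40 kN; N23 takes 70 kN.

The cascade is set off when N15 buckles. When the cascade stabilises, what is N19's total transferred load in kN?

40

Round 1 — N15 buckles (initial).
  N13: +30 → 30 < 100
  N23: +70 → 70 < 90
  N6: +50 → 50 ≥ 30
Round 2 — N6 buckles.
  N19: +40 → 40 < 50
  N23: +70 → 140 ≥ 90
Round 3 — N23 buckles.
No further bucklings.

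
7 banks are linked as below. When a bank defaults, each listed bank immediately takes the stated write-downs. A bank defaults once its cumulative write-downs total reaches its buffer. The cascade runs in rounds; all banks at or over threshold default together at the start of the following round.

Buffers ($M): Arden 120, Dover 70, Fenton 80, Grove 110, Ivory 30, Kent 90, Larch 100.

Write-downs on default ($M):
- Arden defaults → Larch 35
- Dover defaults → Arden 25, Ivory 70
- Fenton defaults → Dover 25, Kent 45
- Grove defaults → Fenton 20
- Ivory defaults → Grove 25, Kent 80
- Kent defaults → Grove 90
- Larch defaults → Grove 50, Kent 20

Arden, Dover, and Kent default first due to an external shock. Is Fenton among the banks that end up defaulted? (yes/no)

Round 1 — Arden, Dover, Kent default (initial).
  Grove: +90 → 90 < 110
  Ivory: +70 → 70 ≥ 30
  Larch: +35 → 35 < 100
Round 2 — Ivory defaults.
  Grove: +25 → 115 ≥ 110
Round 3 — Grove defaults.
  Fenton: +20 → 20 < 80
No further defaults.

no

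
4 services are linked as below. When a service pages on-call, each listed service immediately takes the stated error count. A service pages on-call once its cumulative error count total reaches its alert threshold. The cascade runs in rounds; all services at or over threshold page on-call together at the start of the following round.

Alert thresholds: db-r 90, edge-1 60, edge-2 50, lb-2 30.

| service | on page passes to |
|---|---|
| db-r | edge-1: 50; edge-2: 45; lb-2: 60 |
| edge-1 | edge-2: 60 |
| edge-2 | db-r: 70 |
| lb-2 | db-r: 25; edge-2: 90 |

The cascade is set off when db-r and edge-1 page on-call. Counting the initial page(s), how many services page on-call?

Round 1 — db-r, edge-1 page on-call (initial).
  edge-2: +45+60 → 105 ≥ 50
  lb-2: +60 → 60 ≥ 30
Round 2 — edge-2, lb-2 page on-call.
No further pages.

4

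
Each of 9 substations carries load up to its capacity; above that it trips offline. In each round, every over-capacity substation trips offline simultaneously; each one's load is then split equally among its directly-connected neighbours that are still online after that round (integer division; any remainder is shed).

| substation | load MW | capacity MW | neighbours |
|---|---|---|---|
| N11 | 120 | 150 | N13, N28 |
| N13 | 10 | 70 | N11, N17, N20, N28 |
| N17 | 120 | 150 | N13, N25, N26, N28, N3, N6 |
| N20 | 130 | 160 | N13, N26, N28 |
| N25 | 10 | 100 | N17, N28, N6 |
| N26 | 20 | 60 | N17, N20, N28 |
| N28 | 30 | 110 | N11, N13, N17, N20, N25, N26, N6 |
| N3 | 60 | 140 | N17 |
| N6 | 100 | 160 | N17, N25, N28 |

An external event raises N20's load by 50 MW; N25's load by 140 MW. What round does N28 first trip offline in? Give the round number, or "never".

2

Round 1 — N20 at 180 > 160; N25 at 150 > 100. N20, N25 trip offline.
  N20 sheds 180 MW to N13, N26, N28: 60 each.
    N13: 10+60 = 70 ≤ 70
    N26: 20+60 = 80 > 60
    N28: 30+60 = 90 ≤ 110
  N25 sheds 150 MW to N17, N28, N6: 50 each.
    N17: 120+50 = 170 > 150
    N28: 90+50 = 140 > 110
    N6: 100+50 = 150 ≤ 160
Round 2 — N17, N26, N28 trip offline.
  N17 sheds 170 MW to N13, N3, N6: 56 each (2 lost).
    N13: 70+56 = 126 > 70
    N3: 60+56 = 116 ≤ 140
    N6: 150+56 = 206 > 160
  N26 sheds 80 MW: no online neighbours, lost.
  N28 sheds 140 MW to N11, N13, N6: 46 each (2 lost).
    N11: 120+46 = 166 > 150
    N13: 126+46 = 172 > 70
    N6: 206+46 = 252 > 160
Round 3 — N11, N13, N6 trip offline.
  N11 sheds 166 MW: no online neighbours, lost.
  N13 sheds 172 MW: no online neighbours, lost.
  N6 sheds 252 MW: no online neighbours, lost.
No further trips.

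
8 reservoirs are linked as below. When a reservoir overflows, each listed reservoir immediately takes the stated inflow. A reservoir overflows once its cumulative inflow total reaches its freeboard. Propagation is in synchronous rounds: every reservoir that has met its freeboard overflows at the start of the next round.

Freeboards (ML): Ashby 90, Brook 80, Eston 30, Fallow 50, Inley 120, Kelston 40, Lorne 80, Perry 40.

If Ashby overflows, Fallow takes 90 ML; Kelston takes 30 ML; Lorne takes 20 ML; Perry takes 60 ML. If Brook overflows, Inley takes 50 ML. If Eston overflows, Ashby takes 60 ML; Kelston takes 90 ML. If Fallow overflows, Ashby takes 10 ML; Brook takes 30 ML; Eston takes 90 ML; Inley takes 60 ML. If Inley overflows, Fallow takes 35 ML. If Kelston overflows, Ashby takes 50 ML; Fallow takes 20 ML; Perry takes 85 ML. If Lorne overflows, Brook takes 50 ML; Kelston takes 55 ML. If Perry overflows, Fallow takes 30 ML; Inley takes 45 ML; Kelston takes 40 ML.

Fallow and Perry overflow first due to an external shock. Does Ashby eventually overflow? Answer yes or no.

Round 1 — Fallow, Perry overflow (initial).
  Ashby: +10 → 10 < 90
  Brook: +30 → 30 < 80
  Eston: +90 → 90 ≥ 30
  Inley: +60+45 → 105 < 120
  Kelston: +40 → 40 ≥ 40
Round 2 — Eston, Kelston overflow.
  Ashby: +60+50 → 120 ≥ 90
Round 3 — Ashby overflows.
  Lorne: +20 → 20 < 80
No further overflows.

yes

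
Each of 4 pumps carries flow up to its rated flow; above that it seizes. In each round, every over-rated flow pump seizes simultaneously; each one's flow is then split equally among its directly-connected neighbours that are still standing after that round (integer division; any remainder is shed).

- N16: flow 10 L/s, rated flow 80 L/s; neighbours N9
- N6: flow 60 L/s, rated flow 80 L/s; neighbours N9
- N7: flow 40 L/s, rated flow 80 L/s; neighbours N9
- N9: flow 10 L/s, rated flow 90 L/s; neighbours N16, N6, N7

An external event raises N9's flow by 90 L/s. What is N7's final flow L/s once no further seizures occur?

73

Round 1 — N9 at 100 > 90. N9 seizes.
  N9 sheds 100 L/s to N16, N6, N7: 33 each (1 lost).
    N16: 10+33 = 43 ≤ 80
    N6: 60+33 = 93 > 80
    N7: 40+33 = 73 ≤ 80
Round 2 — N6 seizes.
  N6 sheds 93 L/s: no online neighbours, lost.
No further seizures.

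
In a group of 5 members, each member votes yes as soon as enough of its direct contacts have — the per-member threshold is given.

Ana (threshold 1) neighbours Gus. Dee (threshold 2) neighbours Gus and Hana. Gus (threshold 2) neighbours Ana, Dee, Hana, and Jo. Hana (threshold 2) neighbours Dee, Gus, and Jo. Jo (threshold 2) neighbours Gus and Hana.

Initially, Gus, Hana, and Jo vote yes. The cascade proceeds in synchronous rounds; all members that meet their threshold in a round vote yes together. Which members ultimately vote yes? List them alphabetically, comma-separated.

Ana, Dee, Gus, Hana, Jo

Round 1 — Gus, Hana, Jo vote yes (initial).
Round 2 — checking thresholds:
  Ana: 1 of 1 neighbours ≥ 1, votes yes.
  Dee: 2 of 2 neighbours ≥ 2, votes yes.
Round 3 — no new yes votes; cascade stops.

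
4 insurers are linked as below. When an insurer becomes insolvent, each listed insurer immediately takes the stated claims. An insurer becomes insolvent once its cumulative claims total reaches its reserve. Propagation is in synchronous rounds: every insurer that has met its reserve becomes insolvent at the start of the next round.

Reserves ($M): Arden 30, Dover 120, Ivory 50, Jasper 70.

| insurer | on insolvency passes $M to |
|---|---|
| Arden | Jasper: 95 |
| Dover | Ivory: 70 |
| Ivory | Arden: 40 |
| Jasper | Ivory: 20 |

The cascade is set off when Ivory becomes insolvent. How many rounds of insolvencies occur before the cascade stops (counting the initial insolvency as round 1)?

Round 1 — Ivory becomes insolvent (initial).
  Arden: +40 → 40 ≥ 30
Round 2 — Arden becomes insolvent.
  Jasper: +95 → 95 ≥ 70
Round 3 — Jasper becomes insolvent.
No further insolvencies.

3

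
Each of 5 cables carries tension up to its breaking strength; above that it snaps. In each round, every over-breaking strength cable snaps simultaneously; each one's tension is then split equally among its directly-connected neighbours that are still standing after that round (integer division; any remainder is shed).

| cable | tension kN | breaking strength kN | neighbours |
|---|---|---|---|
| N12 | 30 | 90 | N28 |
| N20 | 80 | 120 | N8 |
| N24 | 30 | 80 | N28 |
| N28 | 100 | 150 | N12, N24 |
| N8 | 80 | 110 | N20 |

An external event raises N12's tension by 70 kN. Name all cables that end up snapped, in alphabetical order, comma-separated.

Round 1 — N12 at 100 > 90. N12 snaps.
  N12 sheds 100 kN to N28: 100 each.
    N28: 100+100 = 200 > 150
Round 2 — N28 snaps.
  N28 sheds 200 kN to N24: 200 each.
    N24: 30+200 = 230 > 80
Round 3 — N24 snaps.
  N24 sheds 230 kN: no online neighbours, lost.
No further breaks.

N12, N24, N28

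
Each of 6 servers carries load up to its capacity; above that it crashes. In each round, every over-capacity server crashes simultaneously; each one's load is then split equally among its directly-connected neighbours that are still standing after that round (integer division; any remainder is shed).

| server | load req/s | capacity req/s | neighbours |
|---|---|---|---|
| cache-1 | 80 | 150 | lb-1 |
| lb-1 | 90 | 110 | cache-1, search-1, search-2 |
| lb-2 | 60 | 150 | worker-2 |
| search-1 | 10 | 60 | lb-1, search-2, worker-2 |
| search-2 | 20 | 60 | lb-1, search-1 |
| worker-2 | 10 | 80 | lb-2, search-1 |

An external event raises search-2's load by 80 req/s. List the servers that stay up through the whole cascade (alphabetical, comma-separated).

cache-1

Round 1 — search-2 at 100 > 60. search-2 crashes.
  search-2 sheds 100 req/s to lb-1, search-1: 50 each.
    lb-1: 90+50 = 140 > 110
    search-1: 10+50 = 60 ≤ 60
Round 2 — lb-1 crashes.
  lb-1 sheds 140 req/s to cache-1, search-1: 70 each.
    cache-1: 80+70 = 150 ≤ 150
    search-1: 60+70 = 130 > 60
Round 3 — search-1 crashes.
  search-1 sheds 130 req/s to worker-2: 130 each.
    worker-2: 10+130 = 140 > 80
Round 4 — worker-2 crashes.
  worker-2 sheds 140 req/s to lb-2: 140 each.
    lb-2: 60+140 = 200 > 150
Round 5 — lb-2 crashes.
  lb-2 sheds 200 req/s: no online neighbours, lost.
No further crashes.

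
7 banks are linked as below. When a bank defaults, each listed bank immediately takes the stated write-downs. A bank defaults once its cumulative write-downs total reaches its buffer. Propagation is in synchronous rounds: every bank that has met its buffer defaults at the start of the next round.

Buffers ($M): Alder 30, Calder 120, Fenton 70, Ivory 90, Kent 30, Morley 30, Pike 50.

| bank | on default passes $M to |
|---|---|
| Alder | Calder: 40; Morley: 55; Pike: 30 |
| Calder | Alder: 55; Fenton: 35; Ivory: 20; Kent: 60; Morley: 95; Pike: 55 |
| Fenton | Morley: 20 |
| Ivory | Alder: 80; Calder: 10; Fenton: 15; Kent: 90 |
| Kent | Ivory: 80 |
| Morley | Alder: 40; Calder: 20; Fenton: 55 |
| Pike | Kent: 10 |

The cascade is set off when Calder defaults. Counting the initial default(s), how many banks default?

Round 1 — Calder defaults (initial).
  Alder: +55 → 55 ≥ 30
  Fenton: +35 → 35 < 70
  Ivory: +20 → 20 < 90
  Kent: +60 → 60 ≥ 30
  Morley: +95 → 95 ≥ 30
  Pike: +55 → 55 ≥ 50
Round 2 — Alder, Kent, Morley, Pike default.
  Fenton: +55 → 90 ≥ 70
  Ivory: +80 → 100 ≥ 90
Round 3 — Fenton, Ivory default.
No further defaults.

7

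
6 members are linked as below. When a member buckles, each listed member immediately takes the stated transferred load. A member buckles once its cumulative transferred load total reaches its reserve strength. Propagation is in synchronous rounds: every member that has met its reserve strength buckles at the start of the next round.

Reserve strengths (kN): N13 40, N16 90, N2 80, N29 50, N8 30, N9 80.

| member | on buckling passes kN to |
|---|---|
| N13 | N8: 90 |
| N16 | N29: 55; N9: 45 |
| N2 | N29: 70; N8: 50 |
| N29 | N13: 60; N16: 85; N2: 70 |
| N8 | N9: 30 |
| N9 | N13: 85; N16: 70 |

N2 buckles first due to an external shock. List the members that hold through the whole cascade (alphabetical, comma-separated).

N16, N9

Round 1 — N2 buckles (initial).
  N29: +70 → 70 ≥ 50
  N8: +50 → 50 ≥ 30
Round 2 — N29, N8 buckle.
  N13: +60 → 60 ≥ 40
  N16: +85 → 85 < 90
  N9: +30 → 30 < 80
Round 3 — N13 buckles.
No further bucklings.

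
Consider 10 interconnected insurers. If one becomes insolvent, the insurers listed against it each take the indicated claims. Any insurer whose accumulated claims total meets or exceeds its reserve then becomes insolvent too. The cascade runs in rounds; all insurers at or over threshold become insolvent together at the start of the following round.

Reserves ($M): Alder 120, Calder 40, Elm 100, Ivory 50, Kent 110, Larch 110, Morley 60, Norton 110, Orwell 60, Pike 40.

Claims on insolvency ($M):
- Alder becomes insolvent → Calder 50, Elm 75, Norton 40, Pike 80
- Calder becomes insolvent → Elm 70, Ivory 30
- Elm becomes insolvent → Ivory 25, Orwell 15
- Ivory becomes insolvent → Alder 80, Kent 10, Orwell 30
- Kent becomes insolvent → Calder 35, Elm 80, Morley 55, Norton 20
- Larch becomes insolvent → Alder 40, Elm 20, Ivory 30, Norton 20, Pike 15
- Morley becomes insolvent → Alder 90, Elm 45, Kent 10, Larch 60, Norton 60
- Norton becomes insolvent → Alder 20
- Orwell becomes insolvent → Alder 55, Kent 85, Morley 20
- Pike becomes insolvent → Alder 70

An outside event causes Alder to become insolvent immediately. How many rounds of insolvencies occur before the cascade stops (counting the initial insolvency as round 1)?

Round 1 — Alder becomes insolvent (initial).
  Calder: +50 → 50 ≥ 40
  Elm: +75 → 75 < 100
  Norton: +40 → 40 < 110
  Pike: +80 → 80 ≥ 40
Round 2 — Calder, Pike become insolvent.
  Elm: +70 → 145 ≥ 100
  Ivory: +30 → 30 < 50
Round 3 — Elm becomes insolvent.
  Ivory: +25 → 55 ≥ 50
  Orwell: +15 → 15 < 60
Round 4 — Ivory becomes insolvent.
  Kent: +10 → 10 < 110
  Orwell: +30 → 45 < 60
No further insolvencies.

4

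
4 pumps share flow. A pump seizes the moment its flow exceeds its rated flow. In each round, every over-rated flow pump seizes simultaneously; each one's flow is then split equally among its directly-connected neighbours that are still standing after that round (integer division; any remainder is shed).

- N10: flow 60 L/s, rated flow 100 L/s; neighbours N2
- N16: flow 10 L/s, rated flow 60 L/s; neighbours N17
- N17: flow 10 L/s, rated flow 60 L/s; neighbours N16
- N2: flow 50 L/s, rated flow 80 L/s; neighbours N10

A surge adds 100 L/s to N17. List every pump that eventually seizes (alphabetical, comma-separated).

Round 1 — N17 at 110 > 60. N17 seizes.
  N17 sheds 110 L/s to N16: 110 each.
    N16: 10+110 = 120 > 60
Round 2 — N16 seizes.
  N16 sheds 120 L/s: no online neighbours, lost.
No further seizures.

N16, N17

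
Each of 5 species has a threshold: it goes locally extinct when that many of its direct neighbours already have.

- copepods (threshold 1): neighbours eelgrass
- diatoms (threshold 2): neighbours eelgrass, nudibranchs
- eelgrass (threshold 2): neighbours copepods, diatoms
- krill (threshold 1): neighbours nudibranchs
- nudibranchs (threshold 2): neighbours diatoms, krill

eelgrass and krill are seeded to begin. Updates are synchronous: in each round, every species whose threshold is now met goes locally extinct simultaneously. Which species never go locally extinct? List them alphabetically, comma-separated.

diatoms, nudibranchs

Round 1 — eelgrass, krill go locally extinct (initial).
Round 2 — checking thresholds:
  copepods: 1 of 1 neighbours ≥ 1, goes locally extinct.
  diatoms: 1 of 2 neighbours < 2, not yet.
  nudibranchs: 1 of 2 neighbours < 2, not yet.
Round 3 — no new extinctions; cascade stops.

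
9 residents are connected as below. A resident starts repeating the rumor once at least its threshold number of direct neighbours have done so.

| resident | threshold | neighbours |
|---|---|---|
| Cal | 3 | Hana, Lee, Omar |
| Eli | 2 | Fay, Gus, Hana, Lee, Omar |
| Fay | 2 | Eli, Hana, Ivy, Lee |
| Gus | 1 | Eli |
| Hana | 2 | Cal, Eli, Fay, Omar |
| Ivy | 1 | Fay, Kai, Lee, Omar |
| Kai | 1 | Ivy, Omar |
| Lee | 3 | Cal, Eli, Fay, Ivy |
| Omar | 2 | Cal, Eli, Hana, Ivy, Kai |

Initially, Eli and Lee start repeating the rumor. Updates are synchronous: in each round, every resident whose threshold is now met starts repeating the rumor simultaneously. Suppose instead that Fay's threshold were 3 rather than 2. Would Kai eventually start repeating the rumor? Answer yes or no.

With Fay's threshold at 3:
Round 1 — Eli, Lee start repeating the rumor (initial).
Round 2 — checking thresholds:
  Cal: 1 of 3 neighbours < 3, below threshold.
  Fay: 2 of 4 neighbours < 3, below threshold.
  Gus: 1 of 1 neighbours ≥ 1, starts repeating the rumor.
  Hana: 1 of 4 neighbours < 2, below threshold.
  Ivy: 1 of 4 neighbours ≥ 1, starts repeating the rumor.
  Omar: 1 of 5 neighbours < 2, below threshold.
Round 3 — checking thresholds:
  Cal: 1 of 3 neighbours < 3, below threshold.
  Fay: 3 of 4 neighbours ≥ 3, starts repeating the rumor.
  Hana: 1 of 4 neighbours < 2, below threshold.
  Kai: 1 of 2 neighbours ≥ 1, starts repeating the rumor.
  Omar: 2 of 5 neighbours ≥ 2, starts repeating the rumor.
Round 4 — checking thresholds:
  Cal: 2 of 3 neighbours < 3, below threshold.
  Hana: 3 of 4 neighbours ≥ 2, starts repeating the rumor.
Round 5 — checking thresholds:
  Cal: 3 of 3 neighbours ≥ 3, starts repeating the rumor.
Round 6 — no new spreads; cascade stops.

yes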